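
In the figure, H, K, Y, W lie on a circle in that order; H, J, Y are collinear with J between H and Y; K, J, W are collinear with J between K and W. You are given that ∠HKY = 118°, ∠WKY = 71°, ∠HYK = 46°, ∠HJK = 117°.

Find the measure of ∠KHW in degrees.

∠KHW = 87°

1. ∠KHY = 16°  [△HKY]
2. ∠HWK = 46°  [same arc HK]
3. ∠HKW = 47°  [△HJK]
4. ∠KHW = 87°  [△HKW]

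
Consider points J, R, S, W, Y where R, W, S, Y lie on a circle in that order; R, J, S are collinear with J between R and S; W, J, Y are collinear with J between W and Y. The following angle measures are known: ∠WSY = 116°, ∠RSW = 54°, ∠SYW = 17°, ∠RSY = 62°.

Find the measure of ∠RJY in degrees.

∠RJY = 79°

1. ∠SWY = 47°  [△WSY]
2. ∠RYW = 54°  [same arc RW]
3. ∠SRY = 47°  [same arc SY]
4. ∠RJY = 79°  [△RJY]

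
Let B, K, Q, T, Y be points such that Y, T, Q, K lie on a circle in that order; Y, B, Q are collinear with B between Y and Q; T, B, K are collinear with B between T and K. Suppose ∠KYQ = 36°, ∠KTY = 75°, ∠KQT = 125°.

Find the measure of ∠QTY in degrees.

∠QTY = 111°

1. ∠KQY = 75°  [same arc YK]
2. ∠QKY = 69°  [△YQK]
3. ∠QTY = 111°  [cyclic YTQK, opposite ∠T+∠K]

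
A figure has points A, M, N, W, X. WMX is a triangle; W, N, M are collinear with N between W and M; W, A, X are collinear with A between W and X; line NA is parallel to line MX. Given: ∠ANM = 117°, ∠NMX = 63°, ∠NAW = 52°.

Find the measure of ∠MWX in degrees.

1. ∠WMX = 63°  [N on ray MW]
2. ∠MXW = 52°  [NA∥MX, corresponding at A]
3. ∠MWX = 65°  [△WMX]

∠MWX = 65°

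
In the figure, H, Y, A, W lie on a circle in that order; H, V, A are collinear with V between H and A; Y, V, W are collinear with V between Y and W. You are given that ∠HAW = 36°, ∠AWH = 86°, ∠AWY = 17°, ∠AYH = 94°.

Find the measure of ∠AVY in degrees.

∠AVY = 53°

1. ∠AHW = 58°  [△HAW]
2. ∠AHY = 17°  [same arc YA]
3. ∠HAY = 69°  [△HYA]
4. ∠AYW = 58°  [same arc AW]
5. ∠AVY = 53°  [△YVA]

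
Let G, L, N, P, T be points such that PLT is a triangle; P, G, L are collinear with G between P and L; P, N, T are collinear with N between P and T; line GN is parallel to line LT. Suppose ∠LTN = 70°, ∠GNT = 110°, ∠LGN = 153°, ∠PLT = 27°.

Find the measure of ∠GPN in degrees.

1. ∠GNP = 70°  [linear pair at N on PT]
2. ∠NGP = 27°  [linear pair at G on PL]
3. ∠GPN = 83°  [△PGN]

∠GPN = 83°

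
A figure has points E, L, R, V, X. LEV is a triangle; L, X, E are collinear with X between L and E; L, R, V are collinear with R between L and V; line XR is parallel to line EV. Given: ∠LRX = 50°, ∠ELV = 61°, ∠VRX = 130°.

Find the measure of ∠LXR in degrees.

1. ∠EVL = 50°  [XR∥EV, corresponding at R]
2. ∠LEV = 69°  [△LEV]
3. ∠LXR = 69°  [XR∥EV, corresponding at X]

∠LXR = 69°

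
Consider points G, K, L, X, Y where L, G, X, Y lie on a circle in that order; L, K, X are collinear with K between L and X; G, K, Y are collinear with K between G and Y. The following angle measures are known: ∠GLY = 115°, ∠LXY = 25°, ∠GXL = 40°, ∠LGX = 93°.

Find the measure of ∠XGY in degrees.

1. ∠GXY = 65°  [cyclic LGXY, opposite ∠L+∠X]
2. ∠GLX = 47°  [△LGX]
3. ∠GYX = 47°  [same arc GX]
4. ∠XGY = 68°  [△GXY]

∠XGY = 68°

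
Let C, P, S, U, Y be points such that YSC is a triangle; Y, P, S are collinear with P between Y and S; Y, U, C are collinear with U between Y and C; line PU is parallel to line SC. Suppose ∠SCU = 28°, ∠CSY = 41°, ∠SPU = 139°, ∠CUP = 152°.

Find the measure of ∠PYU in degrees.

∠PYU = 111°

1. ∠SCY = 28°  [U on ray CY]
2. ∠CYS = 111°  [△YSC]
3. ∠PYU = 111°  [P on YS, U on YC]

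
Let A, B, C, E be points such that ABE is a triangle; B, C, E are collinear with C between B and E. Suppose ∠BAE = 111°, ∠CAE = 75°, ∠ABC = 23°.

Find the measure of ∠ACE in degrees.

∠ACE = 59°

1. ∠ABE = 23°  [C on ray BE]
2. ∠AEB = 46°  [△ABE]
3. ∠AEC = 46°  [C on ray EB]
4. ∠ACE = 59°  [△ACE]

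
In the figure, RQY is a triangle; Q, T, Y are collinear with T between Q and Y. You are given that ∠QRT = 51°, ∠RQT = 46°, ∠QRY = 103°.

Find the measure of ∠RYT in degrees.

1. ∠RQY = 46°  [T on ray QY]
2. ∠QYR = 31°  [△RQY]
3. ∠RYT = 31°  [T on ray YQ]

∠RYT = 31°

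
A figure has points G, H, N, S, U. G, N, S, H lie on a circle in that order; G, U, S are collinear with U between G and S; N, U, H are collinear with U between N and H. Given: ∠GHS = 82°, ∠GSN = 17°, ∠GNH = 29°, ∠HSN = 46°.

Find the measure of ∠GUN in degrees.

∠GUN = 86°

1. ∠GNS = 98°  [cyclic GNSH, opposite ∠N+∠H]
2. ∠NGS = 65°  [△GNS]
3. ∠GUN = 86°  [△GUN]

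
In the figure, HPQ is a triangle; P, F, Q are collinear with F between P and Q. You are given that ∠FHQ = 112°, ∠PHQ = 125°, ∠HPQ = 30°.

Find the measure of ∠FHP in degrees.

∠FHP = 13°

1. ∠HQP = 25°  [△HPQ]
2. ∠FPH = 30°  [F on ray PQ]
3. ∠FQH = 25°  [F on ray QP]
4. ∠HFQ = 43°  [△HFQ]
5. ∠HFP = 137°  [linear pair at F on PQ]
6. ∠FHP = 13°  [△HPF]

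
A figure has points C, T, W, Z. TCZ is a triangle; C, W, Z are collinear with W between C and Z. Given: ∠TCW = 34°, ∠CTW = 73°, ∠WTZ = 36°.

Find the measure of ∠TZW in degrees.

∠TZW = 37°

1. ∠CWT = 73°  [△TCW]
2. ∠TWZ = 107°  [linear pair at W on CZ]
3. ∠TZW = 37°  [△TWZ]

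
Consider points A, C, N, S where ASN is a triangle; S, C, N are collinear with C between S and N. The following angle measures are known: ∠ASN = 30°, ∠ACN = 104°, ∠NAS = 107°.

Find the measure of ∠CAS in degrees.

1. ∠ASC = 30°  [C on ray SN]
2. ∠ACS = 76°  [linear pair at C on SN]
3. ∠CAS = 74°  [△ASC]

∠CAS = 74°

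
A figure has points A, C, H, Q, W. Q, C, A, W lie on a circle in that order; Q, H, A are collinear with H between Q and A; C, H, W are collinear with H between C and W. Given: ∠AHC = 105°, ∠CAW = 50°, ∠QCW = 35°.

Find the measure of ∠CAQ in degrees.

1. ∠CQW = 130°  [cyclic QCAW, opposite ∠Q+∠A]
2. ∠CWQ = 15°  [△QCW]
3. ∠CAQ = 15°  [same arc QC]

∠CAQ = 15°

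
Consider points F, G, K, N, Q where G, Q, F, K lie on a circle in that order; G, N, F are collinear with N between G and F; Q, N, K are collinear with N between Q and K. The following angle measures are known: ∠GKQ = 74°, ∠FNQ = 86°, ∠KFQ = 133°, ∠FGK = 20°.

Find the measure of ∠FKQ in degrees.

1. ∠GFQ = 74°  [same arc GQ]
2. ∠FQK = 20°  [△QNF]
3. ∠FKQ = 27°  [△QFK]

∠FKQ = 27°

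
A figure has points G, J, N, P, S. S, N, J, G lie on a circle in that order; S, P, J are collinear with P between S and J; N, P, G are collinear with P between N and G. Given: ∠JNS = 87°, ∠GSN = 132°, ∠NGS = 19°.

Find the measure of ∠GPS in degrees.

1. ∠JGS = 93°  [cyclic SNJG, opposite ∠N+∠G]
2. ∠GNS = 29°  [△SNG]
3. ∠GJS = 29°  [same arc SG]
4. ∠GSJ = 58°  [△SJG]
5. ∠GPS = 103°  [△SPG]

∠GPS = 103°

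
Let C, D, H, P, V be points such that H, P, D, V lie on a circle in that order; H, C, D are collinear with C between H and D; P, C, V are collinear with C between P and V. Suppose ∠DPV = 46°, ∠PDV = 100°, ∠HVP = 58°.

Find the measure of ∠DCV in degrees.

1. ∠DHV = 46°  [same arc DV]
2. ∠HCV = 76°  [△HCV]
3. ∠DCV = 104°  [linear pair at C on HD]

∠DCV = 104°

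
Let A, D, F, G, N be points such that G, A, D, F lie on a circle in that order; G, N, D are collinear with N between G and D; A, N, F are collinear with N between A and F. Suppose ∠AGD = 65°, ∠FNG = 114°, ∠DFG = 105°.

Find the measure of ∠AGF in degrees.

∠AGF = 91°

1. ∠AFD = 65°  [same arc AD]
2. ∠DNF = 66°  [linear pair at N on GD]
3. ∠DAG = 75°  [cyclic GADF, opposite ∠A+∠F]
4. ∠FDG = 49°  [△DNF]
5. ∠ADG = 40°  [△GAD]
6. ∠FAG = 49°  [same arc GF]
7. ∠AFG = 40°  [same arc GA]
8. ∠AGF = 91°  [△GAF]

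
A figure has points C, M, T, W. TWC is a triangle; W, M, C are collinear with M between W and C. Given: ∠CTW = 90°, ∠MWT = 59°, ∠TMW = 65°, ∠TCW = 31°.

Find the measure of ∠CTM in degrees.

1. ∠CMT = 115°  [linear pair at M on WC]
2. ∠MCT = 31°  [M on ray CW]
3. ∠CTM = 34°  [△TMC]

∠CTM = 34°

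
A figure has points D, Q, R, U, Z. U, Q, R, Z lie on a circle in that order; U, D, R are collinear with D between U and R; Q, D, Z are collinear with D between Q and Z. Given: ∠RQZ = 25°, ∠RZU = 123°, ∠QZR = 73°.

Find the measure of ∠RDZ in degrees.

1. ∠RUZ = 25°  [same arc RZ]
2. ∠URZ = 32°  [△URZ]
3. ∠RDZ = 75°  [△RDZ]

∠RDZ = 75°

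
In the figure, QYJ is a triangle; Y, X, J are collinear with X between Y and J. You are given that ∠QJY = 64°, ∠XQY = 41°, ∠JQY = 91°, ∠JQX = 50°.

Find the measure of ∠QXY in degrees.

∠QXY = 114°

1. ∠QJX = 64°  [X on ray JY]
2. ∠JXQ = 66°  [△QXJ]
3. ∠QXY = 114°  [linear pair at X on YJ]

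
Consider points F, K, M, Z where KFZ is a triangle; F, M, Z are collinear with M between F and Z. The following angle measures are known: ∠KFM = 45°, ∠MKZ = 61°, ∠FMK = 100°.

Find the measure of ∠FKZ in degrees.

1. ∠KFZ = 45°  [M on ray FZ]
2. ∠KMZ = 80°  [linear pair at M on FZ]
3. ∠KZM = 39°  [△KMZ]
4. ∠FZK = 39°  [M on ray ZF]
5. ∠FKZ = 96°  [△KFZ]

∠FKZ = 96°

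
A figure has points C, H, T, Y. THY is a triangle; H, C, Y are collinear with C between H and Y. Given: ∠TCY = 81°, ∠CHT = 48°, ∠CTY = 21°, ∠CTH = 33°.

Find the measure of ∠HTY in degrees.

1. ∠CYT = 78°  [△TCY]
2. ∠THY = 48°  [C on ray HY]
3. ∠HYT = 78°  [C on ray YH]
4. ∠HTY = 54°  [△THY]

∠HTY = 54°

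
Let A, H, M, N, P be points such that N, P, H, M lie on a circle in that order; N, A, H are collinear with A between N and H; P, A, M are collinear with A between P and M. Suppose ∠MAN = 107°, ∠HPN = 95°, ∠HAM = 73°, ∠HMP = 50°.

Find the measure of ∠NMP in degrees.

1. ∠HMN = 85°  [cyclic NPHM, opposite ∠P+∠M]
2. ∠MHN = 57°  [△HAM]
3. ∠HNM = 38°  [△NHM]
4. ∠NMP = 35°  [△NAM]

∠NMP = 35°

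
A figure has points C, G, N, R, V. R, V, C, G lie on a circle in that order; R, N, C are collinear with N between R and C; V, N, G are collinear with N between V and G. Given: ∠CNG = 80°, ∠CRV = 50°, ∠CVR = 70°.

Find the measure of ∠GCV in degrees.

∠GCV = 110°

1. ∠RNV = 80°  [vertical angles at N]
2. ∠CGV = 50°  [same arc VC]
3. ∠RCV = 60°  [△RVC]
4. ∠CNV = 100°  [linear pair at N on RC]
5. ∠CVG = 20°  [△VNC]
6. ∠GCV = 110°  [△VCG]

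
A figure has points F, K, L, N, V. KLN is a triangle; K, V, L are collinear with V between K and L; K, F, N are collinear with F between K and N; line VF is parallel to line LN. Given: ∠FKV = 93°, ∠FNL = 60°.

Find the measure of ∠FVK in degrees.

1. ∠LKN = 93°  [V on KL, F on KN]
2. ∠KNL = 60°  [F on ray NK]
3. ∠KLN = 27°  [△KLN]
4. ∠FVK = 27°  [VF∥LN, corresponding at V]

∠FVK = 27°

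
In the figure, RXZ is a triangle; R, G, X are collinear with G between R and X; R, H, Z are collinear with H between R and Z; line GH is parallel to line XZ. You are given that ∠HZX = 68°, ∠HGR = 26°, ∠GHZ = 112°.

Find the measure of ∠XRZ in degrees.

∠XRZ = 86°

1. ∠RZX = 68°  [H on ray ZR]
2. ∠RXZ = 26°  [GH∥XZ, corresponding at G]
3. ∠XRZ = 86°  [△RXZ]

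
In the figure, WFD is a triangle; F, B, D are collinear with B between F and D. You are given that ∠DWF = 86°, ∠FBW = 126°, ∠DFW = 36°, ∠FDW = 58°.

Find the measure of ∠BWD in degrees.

∠BWD = 68°

1. ∠DBW = 54°  [linear pair at B on FD]
2. ∠BDW = 58°  [B on ray DF]
3. ∠BWD = 68°  [△WBD]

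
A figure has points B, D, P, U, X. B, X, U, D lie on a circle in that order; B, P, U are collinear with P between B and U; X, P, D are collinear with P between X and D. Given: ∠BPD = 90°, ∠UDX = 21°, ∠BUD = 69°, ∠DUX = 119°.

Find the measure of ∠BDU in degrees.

∠BDU = 71°

1. ∠UPX = 90°  [vertical angles at P]
2. ∠UBX = 21°  [same arc XU]
3. ∠DXU = 40°  [△XUD]
4. ∠BUX = 50°  [△XPU]
5. ∠BXU = 109°  [△BXU]
6. ∠BDU = 71°  [cyclic BXUD, opposite ∠X+∠D]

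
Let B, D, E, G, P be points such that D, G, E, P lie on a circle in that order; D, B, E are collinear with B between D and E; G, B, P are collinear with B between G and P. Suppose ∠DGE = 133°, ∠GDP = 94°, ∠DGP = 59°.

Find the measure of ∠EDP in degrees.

∠EDP = 74°

1. ∠DPE = 47°  [cyclic DGEP, opposite ∠G+∠P]
2. ∠DEP = 59°  [same arc DP]
3. ∠EDP = 74°  [△DEP]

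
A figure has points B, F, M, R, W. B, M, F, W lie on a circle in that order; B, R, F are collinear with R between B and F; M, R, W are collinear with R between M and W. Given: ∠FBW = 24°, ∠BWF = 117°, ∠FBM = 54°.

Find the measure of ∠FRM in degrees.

∠FRM = 93°

1. ∠FMW = 24°  [same arc FW]
2. ∠BMF = 63°  [cyclic BMFW, opposite ∠M+∠W]
3. ∠BFM = 63°  [△BMF]
4. ∠FRM = 93°  [△MRF]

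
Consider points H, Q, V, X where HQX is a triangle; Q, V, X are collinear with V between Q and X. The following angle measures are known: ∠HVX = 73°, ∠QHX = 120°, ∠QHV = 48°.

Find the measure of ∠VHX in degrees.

1. ∠HVQ = 107°  [linear pair at V on QX]
2. ∠HQV = 25°  [△HQV]
3. ∠HQX = 25°  [V on ray QX]
4. ∠HXQ = 35°  [△HQX]
5. ∠HXV = 35°  [V on ray XQ]
6. ∠VHX = 72°  [△HVX]

∠VHX = 72°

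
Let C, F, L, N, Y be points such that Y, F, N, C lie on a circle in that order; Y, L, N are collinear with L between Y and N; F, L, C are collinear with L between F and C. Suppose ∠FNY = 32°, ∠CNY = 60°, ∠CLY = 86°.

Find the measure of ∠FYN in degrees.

∠FYN = 26°

1. ∠CFY = 60°  [same arc YC]
2. ∠FLN = 86°  [vertical angles at L]
3. ∠FLY = 94°  [linear pair at L on YN]
4. ∠FYN = 26°  [△YLF]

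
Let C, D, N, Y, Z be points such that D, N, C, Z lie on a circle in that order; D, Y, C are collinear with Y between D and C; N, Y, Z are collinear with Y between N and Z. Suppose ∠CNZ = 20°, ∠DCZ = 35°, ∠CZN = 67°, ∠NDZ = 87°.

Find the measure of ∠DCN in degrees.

1. ∠CDZ = 20°  [same arc CZ]
2. ∠CZD = 125°  [△DCZ]
3. ∠CDN = 67°  [same arc NC]
4. ∠CND = 55°  [cyclic DNCZ, opposite ∠N+∠Z]
5. ∠DCN = 58°  [△DNC]

∠DCN = 58°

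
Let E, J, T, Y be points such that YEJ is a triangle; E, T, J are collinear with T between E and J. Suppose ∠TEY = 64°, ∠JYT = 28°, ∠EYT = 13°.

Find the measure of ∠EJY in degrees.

∠EJY = 75°

1. ∠ETY = 103°  [△YET]
2. ∠JTY = 77°  [linear pair at T on EJ]
3. ∠TJY = 75°  [△YTJ]
4. ∠EJY = 75°  [T on ray JE]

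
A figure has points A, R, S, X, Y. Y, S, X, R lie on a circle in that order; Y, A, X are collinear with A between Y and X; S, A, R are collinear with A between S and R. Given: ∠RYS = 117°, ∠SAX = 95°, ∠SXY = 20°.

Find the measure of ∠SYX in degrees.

1. ∠RXS = 63°  [cyclic YSXR, opposite ∠Y+∠X]
2. ∠RSX = 65°  [△SAX]
3. ∠SRX = 52°  [△SXR]
4. ∠SYX = 52°  [same arc SX]

∠SYX = 52°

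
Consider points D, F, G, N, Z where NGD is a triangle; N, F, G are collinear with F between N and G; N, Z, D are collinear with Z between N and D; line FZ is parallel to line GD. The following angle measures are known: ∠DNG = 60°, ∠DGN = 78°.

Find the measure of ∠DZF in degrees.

1. ∠GDN = 42°  [△NGD]
2. ∠FZN = 42°  [FZ∥GD, corresponding at Z]
3. ∠DZF = 138°  [linear pair at Z on ND]

∠DZF = 138°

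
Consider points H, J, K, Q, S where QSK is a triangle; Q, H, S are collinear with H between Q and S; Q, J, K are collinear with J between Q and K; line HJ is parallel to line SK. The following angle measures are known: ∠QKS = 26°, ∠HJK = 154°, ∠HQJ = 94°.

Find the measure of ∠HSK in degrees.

∠HSK = 60°

1. ∠HJQ = 26°  [HJ∥SK, corresponding at J]
2. ∠JHQ = 60°  [△QHJ]
3. ∠JHS = 120°  [linear pair at H on QS]
4. ∠HSK = 60°  [HJ∥SK, co-interior at S–H]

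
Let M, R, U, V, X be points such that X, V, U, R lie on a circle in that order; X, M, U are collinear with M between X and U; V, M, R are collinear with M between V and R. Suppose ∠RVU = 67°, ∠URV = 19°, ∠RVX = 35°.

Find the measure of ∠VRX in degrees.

∠VRX = 59°

1. ∠RUV = 94°  [△VUR]
2. ∠RXV = 86°  [cyclic XVUR, opposite ∠X+∠U]
3. ∠VRX = 59°  [△XVR]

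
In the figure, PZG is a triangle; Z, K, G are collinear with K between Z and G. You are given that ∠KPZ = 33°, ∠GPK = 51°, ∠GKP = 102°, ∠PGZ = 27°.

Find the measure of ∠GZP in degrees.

∠GZP = 69°

1. ∠PKZ = 78°  [linear pair at K on ZG]
2. ∠KZP = 69°  [△PZK]
3. ∠GZP = 69°  [K on ray ZG]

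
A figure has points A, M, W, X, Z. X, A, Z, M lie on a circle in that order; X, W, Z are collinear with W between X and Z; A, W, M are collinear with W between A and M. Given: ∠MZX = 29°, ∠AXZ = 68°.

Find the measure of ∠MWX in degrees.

1. ∠AMZ = 68°  [same arc AZ]
2. ∠MWZ = 83°  [△ZWM]
3. ∠MWX = 97°  [linear pair at W on XZ]

∠MWX = 97°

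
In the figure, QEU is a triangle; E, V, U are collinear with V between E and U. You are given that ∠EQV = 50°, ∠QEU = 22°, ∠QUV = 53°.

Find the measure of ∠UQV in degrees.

∠UQV = 55°

1. ∠QEV = 22°  [V on ray EU]
2. ∠EVQ = 108°  [△QEV]
3. ∠QVU = 72°  [linear pair at V on EU]
4. ∠UQV = 55°  [△QVU]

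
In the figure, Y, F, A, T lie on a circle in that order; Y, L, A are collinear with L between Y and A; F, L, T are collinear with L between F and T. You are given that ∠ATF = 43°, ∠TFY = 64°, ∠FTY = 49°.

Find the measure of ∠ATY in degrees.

1. ∠AYF = 43°  [same arc FA]
2. ∠FAY = 49°  [same arc YF]
3. ∠AFY = 88°  [△YFA]
4. ∠ATY = 92°  [cyclic YFAT, opposite ∠F+∠T]

∠ATY = 92°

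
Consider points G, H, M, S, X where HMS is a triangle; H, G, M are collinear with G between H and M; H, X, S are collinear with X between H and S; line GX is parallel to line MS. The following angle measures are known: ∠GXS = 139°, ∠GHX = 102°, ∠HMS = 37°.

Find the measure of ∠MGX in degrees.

1. ∠GXH = 41°  [linear pair at X on HS]
2. ∠HGX = 37°  [△HGX]
3. ∠MGX = 143°  [linear pair at G on HM]

∠MGX = 143°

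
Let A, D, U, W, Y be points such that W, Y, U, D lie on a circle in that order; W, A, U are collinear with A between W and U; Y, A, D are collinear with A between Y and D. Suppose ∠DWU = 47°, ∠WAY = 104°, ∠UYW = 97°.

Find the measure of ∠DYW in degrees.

∠DYW = 50°

1. ∠UDW = 83°  [cyclic WYUD, opposite ∠Y+∠D]
2. ∠DUW = 50°  [△WUD]
3. ∠DYW = 50°  [same arc WD]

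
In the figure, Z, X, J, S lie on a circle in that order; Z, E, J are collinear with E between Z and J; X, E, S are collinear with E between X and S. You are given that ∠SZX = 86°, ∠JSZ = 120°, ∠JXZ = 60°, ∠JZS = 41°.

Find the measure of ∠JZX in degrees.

1. ∠SJX = 94°  [cyclic ZXJS, opposite ∠Z+∠J]
2. ∠JXS = 41°  [same arc JS]
3. ∠JSX = 45°  [△XJS]
4. ∠JZX = 45°  [same arc XJ]

∠JZX = 45°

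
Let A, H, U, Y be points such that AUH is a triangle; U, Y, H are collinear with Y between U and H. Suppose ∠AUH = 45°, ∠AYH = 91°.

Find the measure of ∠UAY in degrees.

∠UAY = 46°

1. ∠AUY = 45°  [Y on ray UH]
2. ∠AYU = 89°  [linear pair at Y on UH]
3. ∠UAY = 46°  [△AUY]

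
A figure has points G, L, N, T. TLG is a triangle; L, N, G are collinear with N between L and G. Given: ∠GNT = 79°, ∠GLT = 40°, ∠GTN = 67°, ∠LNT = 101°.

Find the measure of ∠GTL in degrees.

1. ∠NGT = 34°  [△TNG]
2. ∠LGT = 34°  [N on ray GL]
3. ∠GTL = 106°  [△TLG]

∠GTL = 106°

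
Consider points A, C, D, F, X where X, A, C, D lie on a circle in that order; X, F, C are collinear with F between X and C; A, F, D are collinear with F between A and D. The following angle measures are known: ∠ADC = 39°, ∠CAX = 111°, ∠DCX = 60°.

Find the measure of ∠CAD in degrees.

∠CAD = 51°

1. ∠CDX = 69°  [cyclic XACD, opposite ∠A+∠D]
2. ∠CXD = 51°  [△XCD]
3. ∠CAD = 51°  [same arc CD]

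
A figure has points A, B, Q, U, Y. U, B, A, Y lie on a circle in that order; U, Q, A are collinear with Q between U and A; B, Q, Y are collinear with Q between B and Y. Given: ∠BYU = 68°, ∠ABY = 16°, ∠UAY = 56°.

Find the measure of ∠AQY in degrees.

∠AQY = 84°

1. ∠AUY = 16°  [same arc AY]
2. ∠UQY = 96°  [△UQY]
3. ∠AQY = 84°  [linear pair at Q on UA]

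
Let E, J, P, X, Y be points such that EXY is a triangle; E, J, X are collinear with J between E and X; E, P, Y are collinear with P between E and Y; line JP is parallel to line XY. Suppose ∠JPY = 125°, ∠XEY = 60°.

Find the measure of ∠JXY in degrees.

∠JXY = 65°

1. ∠EPJ = 55°  [linear pair at P on EY]
2. ∠JEP = 60°  [J on EX, P on EY]
3. ∠EJP = 65°  [△EJP]
4. ∠PJX = 115°  [linear pair at J on EX]
5. ∠JXY = 65°  [JP∥XY, co-interior at X–J]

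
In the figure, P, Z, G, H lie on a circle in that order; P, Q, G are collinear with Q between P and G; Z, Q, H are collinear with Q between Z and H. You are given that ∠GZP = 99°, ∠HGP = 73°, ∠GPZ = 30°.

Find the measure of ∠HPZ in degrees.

∠HPZ = 56°

1. ∠PGZ = 51°  [△PZG]
2. ∠HZP = 73°  [same arc PH]
3. ∠PHZ = 51°  [same arc PZ]
4. ∠HPZ = 56°  [△PZH]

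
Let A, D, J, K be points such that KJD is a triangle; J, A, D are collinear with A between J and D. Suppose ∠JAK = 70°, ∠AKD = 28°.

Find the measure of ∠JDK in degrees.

1. ∠DAK = 110°  [linear pair at A on JD]
2. ∠ADK = 42°  [△KAD]
3. ∠JDK = 42°  [A on ray DJ]

∠JDK = 42°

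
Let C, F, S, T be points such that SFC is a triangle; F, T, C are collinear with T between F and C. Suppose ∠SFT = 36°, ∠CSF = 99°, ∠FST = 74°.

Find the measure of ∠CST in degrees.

1. ∠FTS = 70°  [△SFT]
2. ∠CFS = 36°  [T on ray FC]
3. ∠FCS = 45°  [△SFC]
4. ∠CTS = 110°  [linear pair at T on FC]
5. ∠SCT = 45°  [T on ray CF]
6. ∠CST = 25°  [△STC]

∠CST = 25°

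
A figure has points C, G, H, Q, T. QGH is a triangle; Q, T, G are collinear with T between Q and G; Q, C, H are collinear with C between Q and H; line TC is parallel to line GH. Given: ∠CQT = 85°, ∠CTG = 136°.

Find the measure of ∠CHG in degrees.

∠CHG = 51°

1. ∠CTQ = 44°  [linear pair at T on QG]
2. ∠QCT = 51°  [△QTC]
3. ∠HCT = 129°  [linear pair at C on QH]
4. ∠CHG = 51°  [TC∥GH, co-interior at H–C]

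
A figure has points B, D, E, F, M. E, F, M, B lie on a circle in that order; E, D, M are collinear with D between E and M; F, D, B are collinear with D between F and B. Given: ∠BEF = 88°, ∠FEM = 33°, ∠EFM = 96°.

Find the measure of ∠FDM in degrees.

∠FDM = 74°

1. ∠BMF = 92°  [cyclic EFMB, opposite ∠E+∠M]
2. ∠FBM = 33°  [same arc FM]
3. ∠EMF = 51°  [△EFM]
4. ∠BFM = 55°  [△FMB]
5. ∠FDM = 74°  [△FDM]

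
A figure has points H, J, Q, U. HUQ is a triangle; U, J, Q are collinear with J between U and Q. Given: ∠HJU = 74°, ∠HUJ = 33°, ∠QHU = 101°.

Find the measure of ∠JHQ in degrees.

∠JHQ = 28°

1. ∠HJQ = 106°  [linear pair at J on UQ]
2. ∠HUQ = 33°  [J on ray UQ]
3. ∠HQU = 46°  [△HUQ]
4. ∠HQJ = 46°  [J on ray QU]
5. ∠JHQ = 28°  [△HJQ]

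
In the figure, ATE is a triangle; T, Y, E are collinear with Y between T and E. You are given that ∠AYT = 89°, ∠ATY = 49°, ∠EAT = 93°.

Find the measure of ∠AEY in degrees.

∠AEY = 38°

1. ∠ATE = 49°  [Y on ray TE]
2. ∠AET = 38°  [△ATE]
3. ∠AEY = 38°  [Y on ray ET]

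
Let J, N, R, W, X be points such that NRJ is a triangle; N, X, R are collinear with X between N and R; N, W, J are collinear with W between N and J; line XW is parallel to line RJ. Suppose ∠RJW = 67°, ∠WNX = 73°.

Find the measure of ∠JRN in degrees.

1. ∠NJR = 67°  [W on ray JN]
2. ∠JNR = 73°  [X on NR, W on NJ]
3. ∠JRN = 40°  [△NRJ]

∠JRN = 40°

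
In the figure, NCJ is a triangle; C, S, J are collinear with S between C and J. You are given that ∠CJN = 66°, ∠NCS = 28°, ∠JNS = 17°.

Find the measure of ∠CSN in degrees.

1. ∠NJS = 66°  [S on ray JC]
2. ∠JSN = 97°  [△NSJ]
3. ∠CSN = 83°  [linear pair at S on CJ]

∠CSN = 83°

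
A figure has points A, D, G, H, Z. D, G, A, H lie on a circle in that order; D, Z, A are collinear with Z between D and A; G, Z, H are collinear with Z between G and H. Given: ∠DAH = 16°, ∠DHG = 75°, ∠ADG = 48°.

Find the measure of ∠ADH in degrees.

1. ∠DGH = 16°  [same arc DH]
2. ∠GDH = 89°  [△DGH]
3. ∠AHG = 48°  [same arc GA]
4. ∠GAH = 91°  [cyclic DGAH, opposite ∠D+∠A]
5. ∠AGH = 41°  [△GAH]
6. ∠ADH = 41°  [same arc AH]

∠ADH = 41°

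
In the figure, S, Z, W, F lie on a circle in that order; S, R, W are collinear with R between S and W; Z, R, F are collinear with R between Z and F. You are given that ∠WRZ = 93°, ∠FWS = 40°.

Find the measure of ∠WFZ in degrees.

1. ∠FRS = 93°  [vertical angles at R]
2. ∠FRW = 87°  [linear pair at R on SW]
3. ∠WFZ = 53°  [△WRF]

∠WFZ = 53°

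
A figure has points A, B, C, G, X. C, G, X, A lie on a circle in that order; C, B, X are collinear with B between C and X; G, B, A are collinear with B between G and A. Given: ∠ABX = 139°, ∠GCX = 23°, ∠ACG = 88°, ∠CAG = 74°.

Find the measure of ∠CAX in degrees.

1. ∠ABC = 41°  [linear pair at B on CX]
2. ∠GAX = 23°  [same arc GX]
3. ∠ACX = 65°  [△CBA]
4. ∠AXC = 18°  [△XBA]
5. ∠CAX = 97°  [△CXA]

∠CAX = 97°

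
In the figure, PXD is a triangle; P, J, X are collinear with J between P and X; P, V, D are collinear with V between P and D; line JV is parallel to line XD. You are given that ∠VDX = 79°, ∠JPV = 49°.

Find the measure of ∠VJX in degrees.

1. ∠PDX = 79°  [V on ray DP]
2. ∠DPX = 49°  [J on PX, V on PD]
3. ∠DXP = 52°  [△PXD]
4. ∠PJV = 52°  [JV∥XD, corresponding at J]
5. ∠VJX = 128°  [linear pair at J on PX]

∠VJX = 128°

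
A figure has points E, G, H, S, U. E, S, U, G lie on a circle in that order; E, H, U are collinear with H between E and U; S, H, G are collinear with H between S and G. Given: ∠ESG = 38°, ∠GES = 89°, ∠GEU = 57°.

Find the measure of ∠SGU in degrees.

∠SGU = 32°

1. ∠GUS = 91°  [cyclic ESUG, opposite ∠E+∠U]
2. ∠GSU = 57°  [same arc UG]
3. ∠SGU = 32°  [△SUG]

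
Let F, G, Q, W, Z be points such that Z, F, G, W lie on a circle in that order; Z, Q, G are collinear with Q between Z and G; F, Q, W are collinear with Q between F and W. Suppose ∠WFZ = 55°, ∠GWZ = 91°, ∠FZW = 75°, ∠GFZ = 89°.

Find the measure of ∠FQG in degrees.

1. ∠WGZ = 55°  [same arc ZW]
2. ∠FWZ = 50°  [△ZFW]
3. ∠GZW = 34°  [△ZGW]
4. ∠FGZ = 50°  [same arc ZF]
5. ∠GFW = 34°  [same arc GW]
6. ∠FQG = 96°  [△FQG]

∠FQG = 96°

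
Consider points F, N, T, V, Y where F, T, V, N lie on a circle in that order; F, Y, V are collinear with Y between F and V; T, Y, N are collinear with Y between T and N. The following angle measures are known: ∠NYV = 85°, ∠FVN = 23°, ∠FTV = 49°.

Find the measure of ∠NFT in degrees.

∠NFT = 98°

1. ∠FYN = 95°  [linear pair at Y on FV]
2. ∠FTN = 23°  [same arc FN]
3. ∠FNV = 131°  [cyclic FTVN, opposite ∠T+∠N]
4. ∠NFV = 26°  [△FVN]
5. ∠FNT = 59°  [△FYN]
6. ∠NFT = 98°  [△FTN]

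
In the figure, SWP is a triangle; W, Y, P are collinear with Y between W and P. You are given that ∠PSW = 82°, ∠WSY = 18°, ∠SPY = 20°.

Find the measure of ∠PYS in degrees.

1. ∠SPW = 20°  [Y on ray PW]
2. ∠PWS = 78°  [△SWP]
3. ∠SWY = 78°  [Y on ray WP]
4. ∠SYW = 84°  [△SWY]
5. ∠PYS = 96°  [linear pair at Y on WP]

∠PYS = 96°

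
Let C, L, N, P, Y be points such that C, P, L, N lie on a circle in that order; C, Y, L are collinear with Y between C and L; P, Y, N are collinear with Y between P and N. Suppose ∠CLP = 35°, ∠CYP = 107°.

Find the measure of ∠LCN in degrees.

1. ∠CNP = 35°  [same arc CP]
2. ∠LYN = 107°  [vertical angles at Y]
3. ∠CYN = 73°  [linear pair at Y on CL]
4. ∠LCN = 72°  [△CYN]

∠LCN = 72°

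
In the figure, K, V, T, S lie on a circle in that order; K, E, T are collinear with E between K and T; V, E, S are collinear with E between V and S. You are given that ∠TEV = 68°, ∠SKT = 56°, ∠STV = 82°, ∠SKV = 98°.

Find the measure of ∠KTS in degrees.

∠KTS = 26°

1. ∠KES = 68°  [vertical angles at E]
2. ∠SVT = 56°  [same arc TS]
3. ∠TSV = 42°  [△VTS]
4. ∠SET = 112°  [linear pair at E on KT]
5. ∠KTS = 26°  [△TES]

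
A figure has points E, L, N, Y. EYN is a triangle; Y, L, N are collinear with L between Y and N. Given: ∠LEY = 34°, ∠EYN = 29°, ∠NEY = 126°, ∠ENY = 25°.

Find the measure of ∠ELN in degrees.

1. ∠EYL = 29°  [L on ray YN]
2. ∠ELY = 117°  [△EYL]
3. ∠ELN = 63°  [linear pair at L on YN]

∠ELN = 63°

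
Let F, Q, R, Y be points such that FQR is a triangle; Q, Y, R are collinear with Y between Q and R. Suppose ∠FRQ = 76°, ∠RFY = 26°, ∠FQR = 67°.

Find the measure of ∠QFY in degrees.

1. ∠FRY = 76°  [Y on ray RQ]
2. ∠FYR = 78°  [△FYR]
3. ∠FQY = 67°  [Y on ray QR]
4. ∠FYQ = 102°  [linear pair at Y on QR]
5. ∠QFY = 11°  [△FQY]

∠QFY = 11°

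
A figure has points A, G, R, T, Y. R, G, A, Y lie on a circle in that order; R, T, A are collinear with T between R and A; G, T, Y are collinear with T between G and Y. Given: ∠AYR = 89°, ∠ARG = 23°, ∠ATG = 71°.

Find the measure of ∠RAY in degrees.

∠RAY = 48°

1. ∠AYG = 23°  [same arc GA]
2. ∠RTY = 71°  [vertical angles at T]
3. ∠ATY = 109°  [linear pair at T on RA]
4. ∠RAY = 48°  [△ATY]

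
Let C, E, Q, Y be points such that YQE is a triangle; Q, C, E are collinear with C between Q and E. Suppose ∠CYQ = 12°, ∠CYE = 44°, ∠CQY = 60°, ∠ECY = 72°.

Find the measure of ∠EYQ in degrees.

∠EYQ = 56°

1. ∠CEY = 64°  [△YCE]
2. ∠EQY = 60°  [C on ray QE]
3. ∠QEY = 64°  [C on ray EQ]
4. ∠EYQ = 56°  [△YQE]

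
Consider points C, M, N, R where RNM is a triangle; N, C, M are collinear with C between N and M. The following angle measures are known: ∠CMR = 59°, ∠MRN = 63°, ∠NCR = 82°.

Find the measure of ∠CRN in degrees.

1. ∠NMR = 59°  [C on ray MN]
2. ∠MNR = 58°  [△RNM]
3. ∠CNR = 58°  [C on ray NM]
4. ∠CRN = 40°  [△RNC]

∠CRN = 40°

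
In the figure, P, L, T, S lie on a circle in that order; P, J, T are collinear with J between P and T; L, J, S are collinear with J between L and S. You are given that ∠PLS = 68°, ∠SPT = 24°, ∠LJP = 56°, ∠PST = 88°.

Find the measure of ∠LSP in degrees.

∠LSP = 32°

1. ∠LPT = 56°  [△PJL]
2. ∠PLT = 92°  [cyclic PLTS, opposite ∠L+∠S]
3. ∠LTP = 32°  [△PLT]
4. ∠LSP = 32°  [same arc PL]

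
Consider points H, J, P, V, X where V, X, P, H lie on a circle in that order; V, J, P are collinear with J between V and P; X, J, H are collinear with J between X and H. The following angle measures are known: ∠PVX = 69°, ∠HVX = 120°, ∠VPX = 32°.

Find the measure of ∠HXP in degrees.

∠HXP = 51°

1. ∠PHX = 69°  [same arc XP]
2. ∠HPX = 60°  [cyclic VXPH, opposite ∠V+∠P]
3. ∠HXP = 51°  [△XPH]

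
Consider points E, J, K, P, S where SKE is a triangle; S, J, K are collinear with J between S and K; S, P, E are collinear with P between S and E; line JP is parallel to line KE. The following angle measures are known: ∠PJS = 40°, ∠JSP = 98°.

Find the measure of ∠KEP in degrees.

1. ∠JPS = 42°  [△SJP]
2. ∠EPJ = 138°  [linear pair at P on SE]
3. ∠KEP = 42°  [JP∥KE, co-interior at E–P]

∠KEP = 42°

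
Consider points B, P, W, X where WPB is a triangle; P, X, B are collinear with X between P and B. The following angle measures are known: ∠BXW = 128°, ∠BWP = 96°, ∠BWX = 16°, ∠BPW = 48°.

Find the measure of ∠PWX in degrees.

∠PWX = 80°

1. ∠PXW = 52°  [linear pair at X on PB]
2. ∠WPX = 48°  [X on ray PB]
3. ∠PWX = 80°  [△WPX]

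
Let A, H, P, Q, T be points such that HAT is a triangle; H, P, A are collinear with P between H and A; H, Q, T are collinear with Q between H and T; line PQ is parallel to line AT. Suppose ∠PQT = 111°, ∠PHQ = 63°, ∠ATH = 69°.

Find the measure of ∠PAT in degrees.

∠PAT = 48°

1. ∠AHT = 63°  [P on HA, Q on HT]
2. ∠HAT = 48°  [△HAT]
3. ∠PAT = 48°  [P on ray AH]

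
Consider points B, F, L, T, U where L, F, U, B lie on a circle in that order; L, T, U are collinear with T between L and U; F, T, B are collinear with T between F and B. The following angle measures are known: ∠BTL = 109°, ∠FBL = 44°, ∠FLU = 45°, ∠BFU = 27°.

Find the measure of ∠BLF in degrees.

1. ∠FBU = 45°  [same arc FU]
2. ∠BUF = 108°  [△FUB]
3. ∠BLF = 72°  [cyclic LFUB, opposite ∠L+∠U]

∠BLF = 72°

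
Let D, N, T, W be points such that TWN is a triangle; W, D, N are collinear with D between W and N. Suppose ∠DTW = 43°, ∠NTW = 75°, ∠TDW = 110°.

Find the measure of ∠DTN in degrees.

1. ∠DWT = 27°  [△TWD]
2. ∠NDT = 70°  [linear pair at D on WN]
3. ∠NWT = 27°  [D on ray WN]
4. ∠TNW = 78°  [△TWN]
5. ∠DNT = 78°  [D on ray NW]
6. ∠DTN = 32°  [△TDN]

∠DTN = 32°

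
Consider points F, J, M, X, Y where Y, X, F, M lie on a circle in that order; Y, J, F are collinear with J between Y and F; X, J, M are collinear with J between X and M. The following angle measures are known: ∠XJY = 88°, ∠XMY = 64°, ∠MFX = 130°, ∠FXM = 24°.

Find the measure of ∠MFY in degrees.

∠MFY = 66°

1. ∠FJM = 88°  [vertical angles at J]
2. ∠FMX = 26°  [△XFM]
3. ∠MFY = 66°  [△FJM]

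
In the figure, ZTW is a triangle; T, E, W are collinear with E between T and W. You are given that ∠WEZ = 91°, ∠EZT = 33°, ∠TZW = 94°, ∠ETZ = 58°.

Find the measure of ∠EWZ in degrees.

1. ∠WTZ = 58°  [E on ray TW]
2. ∠TWZ = 28°  [△ZTW]
3. ∠EWZ = 28°  [E on ray WT]

∠EWZ = 28°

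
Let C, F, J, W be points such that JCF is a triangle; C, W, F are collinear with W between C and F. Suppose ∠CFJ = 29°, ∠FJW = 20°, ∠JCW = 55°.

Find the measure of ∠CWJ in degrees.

∠CWJ = 49°

1. ∠JFW = 29°  [W on ray FC]
2. ∠FWJ = 131°  [△JWF]
3. ∠CWJ = 49°  [linear pair at W on CF]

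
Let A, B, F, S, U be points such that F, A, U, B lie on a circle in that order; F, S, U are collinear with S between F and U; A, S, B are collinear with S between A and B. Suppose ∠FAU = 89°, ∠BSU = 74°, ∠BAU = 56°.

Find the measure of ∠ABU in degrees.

∠ABU = 73°

1. ∠FBU = 91°  [cyclic FAUB, opposite ∠A+∠B]
2. ∠BFU = 56°  [same arc UB]
3. ∠BUF = 33°  [△FUB]
4. ∠ABU = 73°  [△USB]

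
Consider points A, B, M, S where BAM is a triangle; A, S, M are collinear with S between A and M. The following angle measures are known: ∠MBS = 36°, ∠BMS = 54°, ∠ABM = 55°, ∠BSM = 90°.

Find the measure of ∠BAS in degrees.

1. ∠AMB = 54°  [S on ray MA]
2. ∠BAM = 71°  [△BAM]
3. ∠BAS = 71°  [S on ray AM]

∠BAS = 71°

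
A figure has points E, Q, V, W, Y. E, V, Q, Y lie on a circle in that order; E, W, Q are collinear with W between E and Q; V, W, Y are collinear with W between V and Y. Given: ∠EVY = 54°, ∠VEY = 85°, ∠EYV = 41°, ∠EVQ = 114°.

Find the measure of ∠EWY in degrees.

∠EWY = 79°

1. ∠EQY = 54°  [same arc EY]
2. ∠EYQ = 66°  [cyclic EVQY, opposite ∠V+∠Y]
3. ∠QEY = 60°  [△EQY]
4. ∠EWY = 79°  [△EWY]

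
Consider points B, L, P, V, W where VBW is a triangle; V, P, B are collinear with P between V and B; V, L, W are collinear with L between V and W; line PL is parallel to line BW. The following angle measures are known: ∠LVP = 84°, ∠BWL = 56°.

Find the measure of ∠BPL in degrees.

1. ∠BVW = 84°  [P on VB, L on VW]
2. ∠BWV = 56°  [L on ray WV]
3. ∠VBW = 40°  [△VBW]
4. ∠LPV = 40°  [PL∥BW, corresponding at P]
5. ∠BPL = 140°  [linear pair at P on VB]

∠BPL = 140°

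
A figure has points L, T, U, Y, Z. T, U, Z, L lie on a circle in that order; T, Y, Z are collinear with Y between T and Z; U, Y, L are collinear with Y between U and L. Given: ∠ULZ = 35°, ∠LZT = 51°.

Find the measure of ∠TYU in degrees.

1. ∠UTZ = 35°  [same arc UZ]
2. ∠LUT = 51°  [same arc TL]
3. ∠TYU = 94°  [△TYU]

∠TYU = 94°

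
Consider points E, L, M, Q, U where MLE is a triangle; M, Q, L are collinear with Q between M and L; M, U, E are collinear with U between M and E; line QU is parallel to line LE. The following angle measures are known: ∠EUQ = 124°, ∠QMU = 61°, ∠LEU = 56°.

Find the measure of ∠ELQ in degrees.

1. ∠MUQ = 56°  [linear pair at U on ME]
2. ∠MQU = 63°  [△MQU]
3. ∠LQU = 117°  [linear pair at Q on ML]
4. ∠ELQ = 63°  [QU∥LE, co-interior at L–Q]

∠ELQ = 63°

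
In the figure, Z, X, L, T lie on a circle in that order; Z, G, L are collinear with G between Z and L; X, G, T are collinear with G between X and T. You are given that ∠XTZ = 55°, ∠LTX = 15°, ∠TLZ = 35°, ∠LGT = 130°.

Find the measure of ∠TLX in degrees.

∠TLX = 90°

1. ∠TXZ = 35°  [same arc ZT]
2. ∠TZX = 90°  [△ZXT]
3. ∠TLX = 90°  [cyclic ZXLT, opposite ∠Z+∠L]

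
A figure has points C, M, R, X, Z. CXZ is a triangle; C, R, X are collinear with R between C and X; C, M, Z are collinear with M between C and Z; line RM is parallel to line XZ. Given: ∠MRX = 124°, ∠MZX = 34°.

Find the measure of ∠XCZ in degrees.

∠XCZ = 90°

1. ∠CRM = 56°  [linear pair at R on CX]
2. ∠CZX = 34°  [M on ray ZC]
3. ∠CXZ = 56°  [RM∥XZ, corresponding at R]
4. ∠XCZ = 90°  [△CXZ]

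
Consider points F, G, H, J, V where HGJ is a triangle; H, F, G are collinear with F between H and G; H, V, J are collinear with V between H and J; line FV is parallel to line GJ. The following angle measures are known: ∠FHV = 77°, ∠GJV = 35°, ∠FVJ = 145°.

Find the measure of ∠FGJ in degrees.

1. ∠GHJ = 77°  [F on HG, V on HJ]
2. ∠GJH = 35°  [V on ray JH]
3. ∠HGJ = 68°  [△HGJ]
4. ∠FGJ = 68°  [F on ray GH]

∠FGJ = 68°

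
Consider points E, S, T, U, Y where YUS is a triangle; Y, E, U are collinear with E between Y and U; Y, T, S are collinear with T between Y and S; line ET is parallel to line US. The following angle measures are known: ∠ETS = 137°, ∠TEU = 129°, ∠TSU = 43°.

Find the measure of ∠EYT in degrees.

1. ∠ETY = 43°  [linear pair at T on YS]
2. ∠TEY = 51°  [linear pair at E on YU]
3. ∠EYT = 86°  [△YET]

∠EYT = 86°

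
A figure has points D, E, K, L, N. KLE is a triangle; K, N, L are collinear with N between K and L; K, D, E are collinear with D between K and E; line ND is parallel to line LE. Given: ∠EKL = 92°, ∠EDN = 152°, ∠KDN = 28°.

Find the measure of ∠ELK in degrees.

1. ∠DKN = 92°  [N on KL, D on KE]
2. ∠DNK = 60°  [△KND]
3. ∠ELK = 60°  [ND∥LE, corresponding at N]

∠ELK = 60°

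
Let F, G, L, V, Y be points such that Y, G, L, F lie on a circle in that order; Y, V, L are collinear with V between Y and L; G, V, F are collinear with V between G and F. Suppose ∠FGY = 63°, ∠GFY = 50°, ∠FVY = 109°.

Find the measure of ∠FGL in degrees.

∠FGL = 21°

1. ∠GLY = 50°  [same arc YG]
2. ∠GVL = 109°  [vertical angles at V]
3. ∠FGL = 21°  [△GVL]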